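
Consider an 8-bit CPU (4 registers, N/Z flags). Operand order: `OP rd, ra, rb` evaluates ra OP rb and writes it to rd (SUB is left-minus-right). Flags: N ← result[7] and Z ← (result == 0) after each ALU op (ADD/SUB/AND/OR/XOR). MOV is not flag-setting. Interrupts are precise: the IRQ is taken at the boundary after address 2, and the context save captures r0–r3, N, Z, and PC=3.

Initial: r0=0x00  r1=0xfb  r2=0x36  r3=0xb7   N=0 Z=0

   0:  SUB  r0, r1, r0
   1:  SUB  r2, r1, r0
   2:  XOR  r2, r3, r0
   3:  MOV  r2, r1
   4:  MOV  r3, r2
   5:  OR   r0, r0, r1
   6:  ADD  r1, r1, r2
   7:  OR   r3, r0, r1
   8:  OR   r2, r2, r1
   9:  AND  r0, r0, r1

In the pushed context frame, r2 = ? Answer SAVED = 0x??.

SAVED = 0x4c

after  0: r0=0xfb r1=0xfb r2=0x36 r3=0xb7  N=1 Z=0
after  1: r0=0xfb r1=0xfb r2=0x00 r3=0xb7  N=0 Z=1
after  2: r0=0xfb r1=0xfb r2=0x4c r3=0xb7  N=0 Z=0
-- IRQ taken; context saved, return-PC = 3 --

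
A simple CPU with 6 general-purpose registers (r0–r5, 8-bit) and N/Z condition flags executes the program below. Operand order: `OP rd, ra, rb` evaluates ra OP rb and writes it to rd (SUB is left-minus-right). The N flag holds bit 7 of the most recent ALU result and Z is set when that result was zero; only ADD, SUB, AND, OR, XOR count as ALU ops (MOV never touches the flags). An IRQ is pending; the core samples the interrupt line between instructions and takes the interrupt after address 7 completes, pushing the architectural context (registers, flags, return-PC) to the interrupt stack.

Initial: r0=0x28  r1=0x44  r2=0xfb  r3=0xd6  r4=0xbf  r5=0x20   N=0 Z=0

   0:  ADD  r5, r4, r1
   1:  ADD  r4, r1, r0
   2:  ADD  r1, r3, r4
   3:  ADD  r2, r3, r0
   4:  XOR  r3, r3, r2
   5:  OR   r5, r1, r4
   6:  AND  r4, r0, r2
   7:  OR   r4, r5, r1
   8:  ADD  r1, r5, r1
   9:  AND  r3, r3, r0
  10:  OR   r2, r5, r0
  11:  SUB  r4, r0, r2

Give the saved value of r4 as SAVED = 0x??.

after  0: r0=0x28 r1=0x44 r2=0xfb r3=0xd6 r4=0xbf r5=0x03  N=0 Z=0
after  1: r0=0x28 r1=0x44 r2=0xfb r3=0xd6 r4=0x6c r5=0x03  N=0 Z=0
after  2: r0=0x28 r1=0x42 r2=0xfb r3=0xd6 r4=0x6c r5=0x03  N=0 Z=0
after  3: r0=0x28 r1=0x42 r2=0xfe r3=0xd6 r4=0x6c r5=0x03  N=1 Z=0
after  4: r0=0x28 r1=0x42 r2=0xfe r3=0x28 r4=0x6c r5=0x03  N=0 Z=0
after  5: r0=0x28 r1=0x42 r2=0xfe r3=0x28 r4=0x6c r5=0x6e  N=0 Z=0
after  6: r0=0x28 r1=0x42 r2=0xfe r3=0x28 r4=0x28 r5=0x6e  N=0 Z=0
after  7: r0=0x28 r1=0x42 r2=0xfe r3=0x28 r4=0x6e r5=0x6e  N=0 Z=0
-- IRQ taken; context saved, return-PC = 8 --

SAVED = 0x6e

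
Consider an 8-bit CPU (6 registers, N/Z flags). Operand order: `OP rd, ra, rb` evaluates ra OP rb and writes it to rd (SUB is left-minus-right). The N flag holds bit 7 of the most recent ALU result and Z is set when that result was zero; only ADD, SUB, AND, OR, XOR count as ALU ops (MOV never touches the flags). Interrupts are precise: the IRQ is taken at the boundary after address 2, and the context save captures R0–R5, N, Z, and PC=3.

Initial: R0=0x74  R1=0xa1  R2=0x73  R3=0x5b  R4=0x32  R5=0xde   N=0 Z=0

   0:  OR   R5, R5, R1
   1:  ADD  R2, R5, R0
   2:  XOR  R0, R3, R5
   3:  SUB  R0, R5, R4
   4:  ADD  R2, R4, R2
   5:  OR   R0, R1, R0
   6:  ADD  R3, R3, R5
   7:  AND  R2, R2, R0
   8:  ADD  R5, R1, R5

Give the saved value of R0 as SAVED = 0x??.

after  0: R0=0x74 R1=0xa1 R2=0x73 R3=0x5b R4=0x32 R5=0xff  N=1 Z=0
after  1: R0=0x74 R1=0xa1 R2=0x73 R3=0x5b R4=0x32 R5=0xff  N=0 Z=0
after  2: R0=0xa4 R1=0xa1 R2=0x73 R3=0x5b R4=0x32 R5=0xff  N=1 Z=0
-- IRQ taken; context saved, return-PC = 3 --

SAVED = 0xa4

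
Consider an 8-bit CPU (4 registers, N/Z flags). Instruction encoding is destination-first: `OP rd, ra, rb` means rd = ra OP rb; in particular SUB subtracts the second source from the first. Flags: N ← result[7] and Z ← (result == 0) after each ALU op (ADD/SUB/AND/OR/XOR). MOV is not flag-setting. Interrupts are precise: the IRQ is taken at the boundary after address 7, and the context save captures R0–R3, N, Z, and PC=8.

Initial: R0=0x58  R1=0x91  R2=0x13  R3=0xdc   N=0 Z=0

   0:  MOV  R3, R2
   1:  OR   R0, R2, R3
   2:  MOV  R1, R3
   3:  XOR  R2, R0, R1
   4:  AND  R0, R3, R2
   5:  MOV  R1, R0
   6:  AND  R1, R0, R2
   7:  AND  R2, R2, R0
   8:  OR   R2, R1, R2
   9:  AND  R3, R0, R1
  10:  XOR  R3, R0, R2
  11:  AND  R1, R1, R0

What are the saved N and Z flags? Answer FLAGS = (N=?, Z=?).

FLAGS = (N=0, Z=1)

after  0: R0=0x58 R1=0x91 R2=0x13 R3=0x13  N=0 Z=0
after  1: R0=0x13 R1=0x91 R2=0x13 R3=0x13  N=0 Z=0
after  2: R0=0x13 R1=0x13 R2=0x13 R3=0x13  N=0 Z=0
after  3: R0=0x13 R1=0x13 R2=0x00 R3=0x13  N=0 Z=1
after  4: R0=0x00 R1=0x13 R2=0x00 R3=0x13  N=0 Z=1
after  5: R0=0x00 R1=0x00 R2=0x00 R3=0x13  N=0 Z=1
after  6: R0=0x00 R1=0x00 R2=0x00 R3=0x13  N=0 Z=1
after  7: R0=0x00 R1=0x00 R2=0x00 R3=0x13  N=0 Z=1
-- IRQ taken; context saved, return-PC = 8 --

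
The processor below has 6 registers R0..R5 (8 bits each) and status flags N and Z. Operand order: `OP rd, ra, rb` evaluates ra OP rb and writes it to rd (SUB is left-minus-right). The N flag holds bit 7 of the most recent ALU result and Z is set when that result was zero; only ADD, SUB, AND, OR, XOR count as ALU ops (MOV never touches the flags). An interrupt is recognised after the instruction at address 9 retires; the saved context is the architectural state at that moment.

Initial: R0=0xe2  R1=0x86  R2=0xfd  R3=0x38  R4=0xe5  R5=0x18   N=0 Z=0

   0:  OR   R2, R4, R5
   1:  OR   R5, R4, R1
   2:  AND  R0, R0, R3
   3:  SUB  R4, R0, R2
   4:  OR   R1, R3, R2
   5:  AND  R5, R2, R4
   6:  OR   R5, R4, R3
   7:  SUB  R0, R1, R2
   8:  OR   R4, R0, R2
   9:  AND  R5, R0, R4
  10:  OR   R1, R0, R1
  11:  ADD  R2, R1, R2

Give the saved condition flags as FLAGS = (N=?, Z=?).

after  0: R0=0xe2 R1=0x86 R2=0xfd R3=0x38 R4=0xe5 R5=0x18  N=1 Z=0
after  1: R0=0xe2 R1=0x86 R2=0xfd R3=0x38 R4=0xe5 R5=0xe7  N=1 Z=0
after  2: R0=0x20 R1=0x86 R2=0xfd R3=0x38 R4=0xe5 R5=0xe7  N=0 Z=0
after  3: R0=0x20 R1=0x86 R2=0xfd R3=0x38 R4=0x23 R5=0xe7  N=0 Z=0
after  4: R0=0x20 R1=0xfd R2=0xfd R3=0x38 R4=0x23 R5=0xe7  N=1 Z=0
after  5: R0=0x20 R1=0xfd R2=0xfd R3=0x38 R4=0x23 R5=0x21  N=0 Z=0
after  6: R0=0x20 R1=0xfd R2=0xfd R3=0x38 R4=0x23 R5=0x3b  N=0 Z=0
after  7: R0=0x00 R1=0xfd R2=0xfd R3=0x38 R4=0x23 R5=0x3b  N=0 Z=1
after  8: R0=0x00 R1=0xfd R2=0xfd R3=0x38 R4=0xfd R5=0x3b  N=1 Z=0
after  9: R0=0x00 R1=0xfd R2=0xfd R3=0x38 R4=0xfd R5=0x00  N=0 Z=1
-- IRQ taken; context saved, return-PC = 10 --

FLAGS = (N=0, Z=1)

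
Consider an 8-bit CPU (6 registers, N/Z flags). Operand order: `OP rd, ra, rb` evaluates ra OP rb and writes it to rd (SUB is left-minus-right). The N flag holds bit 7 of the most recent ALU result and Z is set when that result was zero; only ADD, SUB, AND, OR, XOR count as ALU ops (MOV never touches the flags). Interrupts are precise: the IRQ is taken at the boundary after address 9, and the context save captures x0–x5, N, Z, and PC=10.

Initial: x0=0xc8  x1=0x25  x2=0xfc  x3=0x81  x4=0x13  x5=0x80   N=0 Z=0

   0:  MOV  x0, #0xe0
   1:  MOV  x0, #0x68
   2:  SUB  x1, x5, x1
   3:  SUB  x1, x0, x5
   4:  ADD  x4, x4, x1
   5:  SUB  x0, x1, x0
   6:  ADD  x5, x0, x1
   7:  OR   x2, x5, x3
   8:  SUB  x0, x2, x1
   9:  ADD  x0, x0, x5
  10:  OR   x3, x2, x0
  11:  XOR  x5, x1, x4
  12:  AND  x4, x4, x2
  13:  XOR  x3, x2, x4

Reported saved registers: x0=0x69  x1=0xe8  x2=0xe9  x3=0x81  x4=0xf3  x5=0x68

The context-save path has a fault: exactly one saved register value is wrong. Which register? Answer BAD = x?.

BAD = x4

after  0: x0=0xe0 x1=0x25 x2=0xfc x3=0x81 x4=0x13 x5=0x80  N=0 Z=0
after  1: x0=0x68 x1=0x25 x2=0xfc x3=0x81 x4=0x13 x5=0x80  N=0 Z=0
after  2: x0=0x68 x1=0x5b x2=0xfc x3=0x81 x4=0x13 x5=0x80  N=0 Z=0
after  3: x0=0x68 x1=0xe8 x2=0xfc x3=0x81 x4=0x13 x5=0x80  N=1 Z=0
after  4: x0=0x68 x1=0xe8 x2=0xfc x3=0x81 x4=0xfb x5=0x80  N=1 Z=0
after  5: x0=0x80 x1=0xe8 x2=0xfc x3=0x81 x4=0xfb x5=0x80  N=1 Z=0
after  6: x0=0x80 x1=0xe8 x2=0xfc x3=0x81 x4=0xfb x5=0x68  N=0 Z=0
after  7: x0=0x80 x1=0xe8 x2=0xe9 x3=0x81 x4=0xfb x5=0x68  N=1 Z=0
after  8: x0=0x01 x1=0xe8 x2=0xe9 x3=0x81 x4=0xfb x5=0x68  N=0 Z=0
after  9: x0=0x69 x1=0xe8 x2=0xe9 x3=0x81 x4=0xfb x5=0x68  N=0 Z=0
-- IRQ taken; context saved, return-PC = 10 --
mismatch: x4: reported 0xf3 vs actual 0xfb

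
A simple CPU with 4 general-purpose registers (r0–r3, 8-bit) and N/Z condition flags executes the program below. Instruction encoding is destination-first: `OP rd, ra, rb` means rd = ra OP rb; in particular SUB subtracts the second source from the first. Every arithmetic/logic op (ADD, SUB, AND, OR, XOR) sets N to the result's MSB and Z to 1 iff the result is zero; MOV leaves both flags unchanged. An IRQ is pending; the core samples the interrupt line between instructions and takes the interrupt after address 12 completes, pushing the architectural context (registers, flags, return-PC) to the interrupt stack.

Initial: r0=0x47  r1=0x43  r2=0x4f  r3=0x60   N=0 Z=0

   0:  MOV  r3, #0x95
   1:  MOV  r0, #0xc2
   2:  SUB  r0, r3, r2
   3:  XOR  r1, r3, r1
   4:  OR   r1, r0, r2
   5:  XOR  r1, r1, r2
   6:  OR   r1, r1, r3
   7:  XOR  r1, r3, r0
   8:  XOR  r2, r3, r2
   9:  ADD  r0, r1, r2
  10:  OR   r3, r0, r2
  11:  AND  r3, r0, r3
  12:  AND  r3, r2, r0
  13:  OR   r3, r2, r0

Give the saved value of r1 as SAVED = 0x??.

SAVED = 0xd3

after  0: r0=0x47 r1=0x43 r2=0x4f r3=0x95  N=0 Z=0
after  1: r0=0xc2 r1=0x43 r2=0x4f r3=0x95  N=0 Z=0
after  2: r0=0x46 r1=0x43 r2=0x4f r3=0x95  N=0 Z=0
after  3: r0=0x46 r1=0xd6 r2=0x4f r3=0x95  N=1 Z=0
after  4: r0=0x46 r1=0x4f r2=0x4f r3=0x95  N=0 Z=0
after  5: r0=0x46 r1=0x00 r2=0x4f r3=0x95  N=0 Z=1
after  6: r0=0x46 r1=0x95 r2=0x4f r3=0x95  N=1 Z=0
after  7: r0=0x46 r1=0xd3 r2=0x4f r3=0x95  N=1 Z=0
after  8: r0=0x46 r1=0xd3 r2=0xda r3=0x95  N=1 Z=0
after  9: r0=0xad r1=0xd3 r2=0xda r3=0x95  N=1 Z=0
after 10: r0=0xad r1=0xd3 r2=0xda r3=0xff  N=1 Z=0
after 11: r0=0xad r1=0xd3 r2=0xda r3=0xad  N=1 Z=0
after 12: r0=0xad r1=0xd3 r2=0xda r3=0x88  N=1 Z=0
-- IRQ taken; context saved, return-PC = 13 --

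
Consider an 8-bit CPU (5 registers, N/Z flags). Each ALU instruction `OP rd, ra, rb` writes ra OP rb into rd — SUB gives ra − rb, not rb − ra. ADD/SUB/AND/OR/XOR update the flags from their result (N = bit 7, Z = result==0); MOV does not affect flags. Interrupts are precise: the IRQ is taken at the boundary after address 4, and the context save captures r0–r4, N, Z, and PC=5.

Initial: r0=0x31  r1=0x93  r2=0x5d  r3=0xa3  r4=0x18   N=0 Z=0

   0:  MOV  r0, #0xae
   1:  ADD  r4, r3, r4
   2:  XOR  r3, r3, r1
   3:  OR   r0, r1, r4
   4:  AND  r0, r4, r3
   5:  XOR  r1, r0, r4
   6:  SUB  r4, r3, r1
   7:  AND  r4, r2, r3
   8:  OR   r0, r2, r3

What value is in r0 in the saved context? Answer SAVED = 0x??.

after  0: r0=0xae r1=0x93 r2=0x5d r3=0xa3 r4=0x18  N=0 Z=0
after  1: r0=0xae r1=0x93 r2=0x5d r3=0xa3 r4=0xbb  N=1 Z=0
after  2: r0=0xae r1=0x93 r2=0x5d r3=0x30 r4=0xbb  N=0 Z=0
after  3: r0=0xbb r1=0x93 r2=0x5d r3=0x30 r4=0xbb  N=1 Z=0
after  4: r0=0x30 r1=0x93 r2=0x5d r3=0x30 r4=0xbb  N=0 Z=0
-- IRQ taken; context saved, return-PC = 5 --

SAVED = 0x30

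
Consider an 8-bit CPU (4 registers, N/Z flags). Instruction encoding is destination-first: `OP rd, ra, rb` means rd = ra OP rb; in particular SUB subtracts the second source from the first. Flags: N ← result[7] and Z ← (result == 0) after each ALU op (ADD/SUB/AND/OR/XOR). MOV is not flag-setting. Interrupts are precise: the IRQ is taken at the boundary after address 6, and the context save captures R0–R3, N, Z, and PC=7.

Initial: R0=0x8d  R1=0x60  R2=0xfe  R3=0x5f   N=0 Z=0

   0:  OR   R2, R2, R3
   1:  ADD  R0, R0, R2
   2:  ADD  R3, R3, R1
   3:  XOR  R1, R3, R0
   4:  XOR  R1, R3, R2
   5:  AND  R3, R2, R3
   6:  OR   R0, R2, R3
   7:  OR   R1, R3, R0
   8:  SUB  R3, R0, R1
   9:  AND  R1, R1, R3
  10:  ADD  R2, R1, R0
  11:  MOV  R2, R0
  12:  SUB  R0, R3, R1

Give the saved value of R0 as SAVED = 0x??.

after  0: R0=0x8d R1=0x60 R2=0xff R3=0x5f  N=1 Z=0
after  1: R0=0x8c R1=0x60 R2=0xff R3=0x5f  N=1 Z=0
after  2: R0=0x8c R1=0x60 R2=0xff R3=0xbf  N=1 Z=0
after  3: R0=0x8c R1=0x33 R2=0xff R3=0xbf  N=0 Z=0
after  4: R0=0x8c R1=0x40 R2=0xff R3=0xbf  N=0 Z=0
after  5: R0=0x8c R1=0x40 R2=0xff R3=0xbf  N=1 Z=0
after  6: R0=0xff R1=0x40 R2=0xff R3=0xbf  N=1 Z=0
-- IRQ taken; context saved, return-PC = 7 --

SAVED = 0xff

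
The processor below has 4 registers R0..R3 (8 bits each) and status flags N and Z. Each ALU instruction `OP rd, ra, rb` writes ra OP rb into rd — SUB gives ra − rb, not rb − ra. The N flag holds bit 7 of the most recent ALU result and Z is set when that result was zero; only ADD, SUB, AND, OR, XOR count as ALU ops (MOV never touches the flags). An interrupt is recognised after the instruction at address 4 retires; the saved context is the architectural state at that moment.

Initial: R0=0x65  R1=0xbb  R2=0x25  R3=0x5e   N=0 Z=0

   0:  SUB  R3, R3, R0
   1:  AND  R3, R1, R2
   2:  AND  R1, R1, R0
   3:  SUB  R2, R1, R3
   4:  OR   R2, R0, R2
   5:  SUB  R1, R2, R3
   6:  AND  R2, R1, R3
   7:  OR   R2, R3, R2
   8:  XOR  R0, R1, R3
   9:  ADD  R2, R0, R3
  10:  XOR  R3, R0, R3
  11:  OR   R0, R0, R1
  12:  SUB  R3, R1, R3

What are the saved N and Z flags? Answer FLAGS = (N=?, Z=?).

FLAGS = (N=0, Z=0)

after  0: R0=0x65 R1=0xbb R2=0x25 R3=0xf9  N=1 Z=0
after  1: R0=0x65 R1=0xbb R2=0x25 R3=0x21  N=0 Z=0
after  2: R0=0x65 R1=0x21 R2=0x25 R3=0x21  N=0 Z=0
after  3: R0=0x65 R1=0x21 R2=0x00 R3=0x21  N=0 Z=1
after  4: R0=0x65 R1=0x21 R2=0x65 R3=0x21  N=0 Z=0
-- IRQ taken; context saved, return-PC = 5 --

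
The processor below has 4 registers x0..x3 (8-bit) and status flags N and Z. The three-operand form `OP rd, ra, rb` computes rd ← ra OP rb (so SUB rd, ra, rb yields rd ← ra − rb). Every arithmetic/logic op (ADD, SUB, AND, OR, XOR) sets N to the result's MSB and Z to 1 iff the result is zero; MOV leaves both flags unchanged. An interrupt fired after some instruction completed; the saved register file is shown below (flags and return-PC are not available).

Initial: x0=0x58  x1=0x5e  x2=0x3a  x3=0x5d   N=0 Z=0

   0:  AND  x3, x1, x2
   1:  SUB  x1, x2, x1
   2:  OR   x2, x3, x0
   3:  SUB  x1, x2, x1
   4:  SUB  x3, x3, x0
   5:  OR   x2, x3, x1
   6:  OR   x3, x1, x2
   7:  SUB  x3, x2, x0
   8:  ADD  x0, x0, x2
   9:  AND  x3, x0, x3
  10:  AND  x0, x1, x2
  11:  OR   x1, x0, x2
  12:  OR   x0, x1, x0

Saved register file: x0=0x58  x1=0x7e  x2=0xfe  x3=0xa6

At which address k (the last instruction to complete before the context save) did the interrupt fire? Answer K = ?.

after  0: x0=0x58 x1=0x5e x2=0x3a x3=0x1a  N=0 Z=0
after  1: x0=0x58 x1=0xdc x2=0x3a x3=0x1a  N=1 Z=0
after  2: x0=0x58 x1=0xdc x2=0x5a x3=0x1a  N=0 Z=0
after  3: x0=0x58 x1=0x7e x2=0x5a x3=0x1a  N=0 Z=0
after  4: x0=0x58 x1=0x7e x2=0x5a x3=0xc2  N=1 Z=0
after  5: x0=0x58 x1=0x7e x2=0xfe x3=0xc2  N=1 Z=0
after  6: x0=0x58 x1=0x7e x2=0xfe x3=0xfe  N=1 Z=0
after  7: x0=0x58 x1=0x7e x2=0xfe x3=0xa6  N=1 Z=0
-- IRQ taken; context saved, return-PC = 8 --

K = 7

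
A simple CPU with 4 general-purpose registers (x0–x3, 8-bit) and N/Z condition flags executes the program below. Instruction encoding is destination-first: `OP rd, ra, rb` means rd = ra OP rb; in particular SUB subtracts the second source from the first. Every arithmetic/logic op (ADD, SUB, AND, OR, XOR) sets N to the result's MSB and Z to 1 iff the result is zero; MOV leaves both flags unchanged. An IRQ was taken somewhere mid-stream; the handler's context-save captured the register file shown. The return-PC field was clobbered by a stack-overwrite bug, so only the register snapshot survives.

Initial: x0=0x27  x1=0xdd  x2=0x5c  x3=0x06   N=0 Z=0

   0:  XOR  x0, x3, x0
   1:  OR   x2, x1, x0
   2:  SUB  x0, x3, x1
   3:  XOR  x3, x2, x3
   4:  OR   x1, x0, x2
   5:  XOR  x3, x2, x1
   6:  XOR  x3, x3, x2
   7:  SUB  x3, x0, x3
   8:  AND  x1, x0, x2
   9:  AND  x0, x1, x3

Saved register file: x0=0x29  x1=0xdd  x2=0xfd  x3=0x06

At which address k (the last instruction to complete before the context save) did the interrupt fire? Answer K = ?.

after  0: x0=0x21 x1=0xdd x2=0x5c x3=0x06  N=0 Z=0
after  1: x0=0x21 x1=0xdd x2=0xfd x3=0x06  N=1 Z=0
after  2: x0=0x29 x1=0xdd x2=0xfd x3=0x06  N=0 Z=0
-- IRQ taken; context saved, return-PC = 3 --

K = 2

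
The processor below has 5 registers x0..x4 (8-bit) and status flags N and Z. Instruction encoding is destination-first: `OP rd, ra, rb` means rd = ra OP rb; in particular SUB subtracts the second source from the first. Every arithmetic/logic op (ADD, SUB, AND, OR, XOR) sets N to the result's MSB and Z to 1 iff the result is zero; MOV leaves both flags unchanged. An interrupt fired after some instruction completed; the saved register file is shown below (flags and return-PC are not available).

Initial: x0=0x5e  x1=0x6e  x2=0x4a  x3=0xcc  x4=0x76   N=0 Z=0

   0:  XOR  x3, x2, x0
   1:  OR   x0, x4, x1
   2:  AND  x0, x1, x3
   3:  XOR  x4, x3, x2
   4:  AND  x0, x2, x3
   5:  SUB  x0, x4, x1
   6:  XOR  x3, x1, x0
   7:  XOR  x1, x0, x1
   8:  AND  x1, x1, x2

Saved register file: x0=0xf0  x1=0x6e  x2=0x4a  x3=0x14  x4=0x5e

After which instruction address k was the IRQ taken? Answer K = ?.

after  0: x0=0x5e x1=0x6e x2=0x4a x3=0x14 x4=0x76  N=0 Z=0
after  1: x0=0x7e x1=0x6e x2=0x4a x3=0x14 x4=0x76  N=0 Z=0
after  2: x0=0x04 x1=0x6e x2=0x4a x3=0x14 x4=0x76  N=0 Z=0
after  3: x0=0x04 x1=0x6e x2=0x4a x3=0x14 x4=0x5e  N=0 Z=0
after  4: x0=0x00 x1=0x6e x2=0x4a x3=0x14 x4=0x5e  N=0 Z=1
after  5: x0=0xf0 x1=0x6e x2=0x4a x3=0x14 x4=0x5e  N=1 Z=0
-- IRQ taken; context saved, return-PC = 6 --

K = 5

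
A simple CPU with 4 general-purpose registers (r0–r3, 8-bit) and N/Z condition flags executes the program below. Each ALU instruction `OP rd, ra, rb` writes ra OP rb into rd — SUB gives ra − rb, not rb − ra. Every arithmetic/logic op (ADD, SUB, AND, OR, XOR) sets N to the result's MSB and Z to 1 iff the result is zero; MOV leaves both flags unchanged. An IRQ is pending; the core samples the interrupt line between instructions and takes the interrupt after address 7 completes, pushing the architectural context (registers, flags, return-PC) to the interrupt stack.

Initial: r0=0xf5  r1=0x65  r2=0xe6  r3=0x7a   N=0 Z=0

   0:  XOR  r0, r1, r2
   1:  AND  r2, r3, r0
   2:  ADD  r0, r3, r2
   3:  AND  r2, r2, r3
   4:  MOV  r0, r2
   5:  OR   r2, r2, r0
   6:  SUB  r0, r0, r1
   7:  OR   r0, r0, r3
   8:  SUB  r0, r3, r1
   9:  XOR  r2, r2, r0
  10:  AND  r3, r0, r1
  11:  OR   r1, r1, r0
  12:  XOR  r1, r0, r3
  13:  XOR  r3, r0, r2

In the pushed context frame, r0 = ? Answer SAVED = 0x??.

SAVED = 0xff

after  0: r0=0x83 r1=0x65 r2=0xe6 r3=0x7a  N=1 Z=0
after  1: r0=0x83 r1=0x65 r2=0x02 r3=0x7a  N=0 Z=0
after  2: r0=0x7c r1=0x65 r2=0x02 r3=0x7a  N=0 Z=0
after  3: r0=0x7c r1=0x65 r2=0x02 r3=0x7a  N=0 Z=0
after  4: r0=0x02 r1=0x65 r2=0x02 r3=0x7a  N=0 Z=0
after  5: r0=0x02 r1=0x65 r2=0x02 r3=0x7a  N=0 Z=0
after  6: r0=0x9d r1=0x65 r2=0x02 r3=0x7a  N=1 Z=0
after  7: r0=0xff r1=0x65 r2=0x02 r3=0x7a  N=1 Z=0
-- IRQ taken; context saved, return-PC = 8 --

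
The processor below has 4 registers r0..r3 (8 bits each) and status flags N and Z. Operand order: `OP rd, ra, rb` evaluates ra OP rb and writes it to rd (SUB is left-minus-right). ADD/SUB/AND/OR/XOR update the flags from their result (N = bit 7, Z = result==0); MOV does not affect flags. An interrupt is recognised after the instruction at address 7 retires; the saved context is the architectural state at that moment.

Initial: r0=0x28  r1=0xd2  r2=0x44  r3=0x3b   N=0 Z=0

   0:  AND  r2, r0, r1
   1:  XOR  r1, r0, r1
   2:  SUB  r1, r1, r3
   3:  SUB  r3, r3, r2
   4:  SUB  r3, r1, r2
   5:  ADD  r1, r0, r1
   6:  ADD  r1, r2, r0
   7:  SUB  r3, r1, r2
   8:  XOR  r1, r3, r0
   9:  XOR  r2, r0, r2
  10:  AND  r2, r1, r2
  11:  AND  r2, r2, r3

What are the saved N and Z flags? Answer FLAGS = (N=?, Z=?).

FLAGS = (N=0, Z=0)

after  0: r0=0x28 r1=0xd2 r2=0x00 r3=0x3b  N=0 Z=1
after  1: r0=0x28 r1=0xfa r2=0x00 r3=0x3b  N=1 Z=0
after  2: r0=0x28 r1=0xbf r2=0x00 r3=0x3b  N=1 Z=0
after  3: r0=0x28 r1=0xbf r2=0x00 r3=0x3b  N=0 Z=0
after  4: r0=0x28 r1=0xbf r2=0x00 r3=0xbf  N=1 Z=0
after  5: r0=0x28 r1=0xe7 r2=0x00 r3=0xbf  N=1 Z=0
after  6: r0=0x28 r1=0x28 r2=0x00 r3=0xbf  N=0 Z=0
after  7: r0=0x28 r1=0x28 r2=0x00 r3=0x28  N=0 Z=0
-- IRQ taken; context saved, return-PC = 8 --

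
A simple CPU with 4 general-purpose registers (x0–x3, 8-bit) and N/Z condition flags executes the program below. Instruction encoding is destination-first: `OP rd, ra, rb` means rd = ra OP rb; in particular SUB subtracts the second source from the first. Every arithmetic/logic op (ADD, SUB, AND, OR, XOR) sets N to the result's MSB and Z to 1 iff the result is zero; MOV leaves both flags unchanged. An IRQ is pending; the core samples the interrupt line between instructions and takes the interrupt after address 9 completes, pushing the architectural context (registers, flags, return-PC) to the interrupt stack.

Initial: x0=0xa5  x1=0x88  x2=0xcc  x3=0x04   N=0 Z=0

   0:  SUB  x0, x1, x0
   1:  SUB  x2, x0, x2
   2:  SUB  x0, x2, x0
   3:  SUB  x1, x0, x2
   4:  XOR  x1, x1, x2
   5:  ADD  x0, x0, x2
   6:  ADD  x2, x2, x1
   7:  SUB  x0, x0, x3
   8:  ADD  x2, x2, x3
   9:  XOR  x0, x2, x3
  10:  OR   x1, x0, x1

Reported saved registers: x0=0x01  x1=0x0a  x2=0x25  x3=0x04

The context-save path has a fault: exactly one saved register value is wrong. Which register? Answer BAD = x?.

BAD = x0

after  0: x0=0xe3 x1=0x88 x2=0xcc x3=0x04  N=1 Z=0
after  1: x0=0xe3 x1=0x88 x2=0x17 x3=0x04  N=0 Z=0
after  2: x0=0x34 x1=0x88 x2=0x17 x3=0x04  N=0 Z=0
after  3: x0=0x34 x1=0x1d x2=0x17 x3=0x04  N=0 Z=0
after  4: x0=0x34 x1=0x0a x2=0x17 x3=0x04  N=0 Z=0
after  5: x0=0x4b x1=0x0a x2=0x17 x3=0x04  N=0 Z=0
after  6: x0=0x4b x1=0x0a x2=0x21 x3=0x04  N=0 Z=0
after  7: x0=0x47 x1=0x0a x2=0x21 x3=0x04  N=0 Z=0
after  8: x0=0x47 x1=0x0a x2=0x25 x3=0x04  N=0 Z=0
after  9: x0=0x21 x1=0x0a x2=0x25 x3=0x04  N=0 Z=0
-- IRQ taken; context saved, return-PC = 10 --
mismatch: x0: reported 0x01 vs actual 0x21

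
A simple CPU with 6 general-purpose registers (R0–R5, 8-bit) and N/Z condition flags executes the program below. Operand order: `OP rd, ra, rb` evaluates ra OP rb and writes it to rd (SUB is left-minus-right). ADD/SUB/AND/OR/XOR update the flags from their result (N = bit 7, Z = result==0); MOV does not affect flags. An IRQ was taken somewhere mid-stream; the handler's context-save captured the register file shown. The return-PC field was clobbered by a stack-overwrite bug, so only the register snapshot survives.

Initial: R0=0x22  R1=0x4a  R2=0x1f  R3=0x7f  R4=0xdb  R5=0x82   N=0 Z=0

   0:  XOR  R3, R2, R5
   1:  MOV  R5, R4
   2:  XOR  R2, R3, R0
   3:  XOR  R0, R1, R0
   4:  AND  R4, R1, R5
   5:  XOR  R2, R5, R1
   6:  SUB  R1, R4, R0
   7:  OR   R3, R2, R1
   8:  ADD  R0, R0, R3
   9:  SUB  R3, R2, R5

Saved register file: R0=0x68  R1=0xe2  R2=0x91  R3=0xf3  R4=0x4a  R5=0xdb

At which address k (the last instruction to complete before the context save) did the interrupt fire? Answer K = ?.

K = 7

after  0: R0=0x22 R1=0x4a R2=0x1f R3=0x9d R4=0xdb R5=0x82  N=1 Z=0
after  1: R0=0x22 R1=0x4a R2=0x1f R3=0x9d R4=0xdb R5=0xdb  N=1 Z=0
after  2: R0=0x22 R1=0x4a R2=0xbf R3=0x9d R4=0xdb R5=0xdb  N=1 Z=0
after  3: R0=0x68 R1=0x4a R2=0xbf R3=0x9d R4=0xdb R5=0xdb  N=0 Z=0
after  4: R0=0x68 R1=0x4a R2=0xbf R3=0x9d R4=0x4a R5=0xdb  N=0 Z=0
after  5: R0=0x68 R1=0x4a R2=0x91 R3=0x9d R4=0x4a R5=0xdb  N=1 Z=0
after  6: R0=0x68 R1=0xe2 R2=0x91 R3=0x9d R4=0x4a R5=0xdb  N=1 Z=0
after  7: R0=0x68 R1=0xe2 R2=0x91 R3=0xf3 R4=0x4a R5=0xdb  N=1 Z=0
-- IRQ taken; context saved, return-PC = 8 --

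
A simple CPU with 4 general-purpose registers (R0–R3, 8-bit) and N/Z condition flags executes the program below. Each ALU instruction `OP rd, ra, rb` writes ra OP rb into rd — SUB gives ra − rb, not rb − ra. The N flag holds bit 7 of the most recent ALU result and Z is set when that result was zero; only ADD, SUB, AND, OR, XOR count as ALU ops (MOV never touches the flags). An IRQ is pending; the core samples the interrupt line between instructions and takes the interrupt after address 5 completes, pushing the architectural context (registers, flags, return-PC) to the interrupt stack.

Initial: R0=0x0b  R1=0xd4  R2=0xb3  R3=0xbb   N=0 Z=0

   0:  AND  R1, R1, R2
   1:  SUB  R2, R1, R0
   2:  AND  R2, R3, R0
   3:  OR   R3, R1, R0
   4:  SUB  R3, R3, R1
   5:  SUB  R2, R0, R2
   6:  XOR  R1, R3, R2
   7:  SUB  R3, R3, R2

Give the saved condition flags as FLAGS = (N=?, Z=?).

FLAGS = (N=0, Z=1)

after  0: R0=0x0b R1=0x90 R2=0xb3 R3=0xbb  N=1 Z=0
after  1: R0=0x0b R1=0x90 R2=0x85 R3=0xbb  N=1 Z=0
after  2: R0=0x0b R1=0x90 R2=0x0b R3=0xbb  N=0 Z=0
after  3: R0=0x0b R1=0x90 R2=0x0b R3=0x9b  N=1 Z=0
after  4: R0=0x0b R1=0x90 R2=0x0b R3=0x0b  N=0 Z=0
after  5: R0=0x0b R1=0x90 R2=0x00 R3=0x0b  N=0 Z=1
-- IRQ taken; context saved, return-PC = 6 --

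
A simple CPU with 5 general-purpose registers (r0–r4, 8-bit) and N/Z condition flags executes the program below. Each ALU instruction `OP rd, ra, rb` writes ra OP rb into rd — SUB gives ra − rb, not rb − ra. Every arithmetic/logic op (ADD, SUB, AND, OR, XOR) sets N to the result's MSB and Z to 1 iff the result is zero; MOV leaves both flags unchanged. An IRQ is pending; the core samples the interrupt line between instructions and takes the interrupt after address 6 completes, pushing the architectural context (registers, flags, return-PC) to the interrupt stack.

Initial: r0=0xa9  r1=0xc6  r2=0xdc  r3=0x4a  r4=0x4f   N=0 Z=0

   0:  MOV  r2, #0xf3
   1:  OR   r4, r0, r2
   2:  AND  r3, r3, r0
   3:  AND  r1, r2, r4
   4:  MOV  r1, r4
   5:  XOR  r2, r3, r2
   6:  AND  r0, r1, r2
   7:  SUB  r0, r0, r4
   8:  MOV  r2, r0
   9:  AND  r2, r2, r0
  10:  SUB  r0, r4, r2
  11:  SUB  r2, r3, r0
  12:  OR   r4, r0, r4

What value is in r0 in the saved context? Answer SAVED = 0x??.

SAVED = 0xfb

after  0: r0=0xa9 r1=0xc6 r2=0xf3 r3=0x4a r4=0x4f  N=0 Z=0
after  1: r0=0xa9 r1=0xc6 r2=0xf3 r3=0x4a r4=0xfb  N=1 Z=0
after  2: r0=0xa9 r1=0xc6 r2=0xf3 r3=0x08 r4=0xfb  N=0 Z=0
after  3: r0=0xa9 r1=0xf3 r2=0xf3 r3=0x08 r4=0xfb  N=1 Z=0
after  4: r0=0xa9 r1=0xfb r2=0xf3 r3=0x08 r4=0xfb  N=1 Z=0
after  5: r0=0xa9 r1=0xfb r2=0xfb r3=0x08 r4=0xfb  N=1 Z=0
after  6: r0=0xfb r1=0xfb r2=0xfb r3=0x08 r4=0xfb  N=1 Z=0
-- IRQ taken; context saved, return-PC = 7 --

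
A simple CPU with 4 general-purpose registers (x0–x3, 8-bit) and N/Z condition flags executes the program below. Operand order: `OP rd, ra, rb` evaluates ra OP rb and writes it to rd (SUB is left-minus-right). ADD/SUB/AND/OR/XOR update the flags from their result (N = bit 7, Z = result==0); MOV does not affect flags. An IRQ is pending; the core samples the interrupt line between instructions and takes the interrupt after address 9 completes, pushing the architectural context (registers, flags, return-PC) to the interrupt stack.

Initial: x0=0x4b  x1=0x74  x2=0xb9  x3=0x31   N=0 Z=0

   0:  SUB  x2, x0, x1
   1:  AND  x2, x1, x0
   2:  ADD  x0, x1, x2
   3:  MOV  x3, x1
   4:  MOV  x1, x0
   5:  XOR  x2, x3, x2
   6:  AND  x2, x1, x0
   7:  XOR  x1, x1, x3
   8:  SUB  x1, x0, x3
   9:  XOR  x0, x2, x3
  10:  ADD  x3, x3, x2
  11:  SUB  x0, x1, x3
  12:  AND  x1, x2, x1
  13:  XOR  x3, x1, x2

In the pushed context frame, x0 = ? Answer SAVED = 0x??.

after  0: x0=0x4b x1=0x74 x2=0xd7 x3=0x31  N=1 Z=0
after  1: x0=0x4b x1=0x74 x2=0x40 x3=0x31  N=0 Z=0
after  2: x0=0xb4 x1=0x74 x2=0x40 x3=0x31  N=1 Z=0
after  3: x0=0xb4 x1=0x74 x2=0x40 x3=0x74  N=1 Z=0
after  4: x0=0xb4 x1=0xb4 x2=0x40 x3=0x74  N=1 Z=0
after  5: x0=0xb4 x1=0xb4 x2=0x34 x3=0x74  N=0 Z=0
after  6: x0=0xb4 x1=0xb4 x2=0xb4 x3=0x74  N=1 Z=0
after  7: x0=0xb4 x1=0xc0 x2=0xb4 x3=0x74  N=1 Z=0
after  8: x0=0xb4 x1=0x40 x2=0xb4 x3=0x74  N=0 Z=0
after  9: x0=0xc0 x1=0x40 x2=0xb4 x3=0x74  N=1 Z=0
-- IRQ taken; context saved, return-PC = 10 --

SAVED = 0xc0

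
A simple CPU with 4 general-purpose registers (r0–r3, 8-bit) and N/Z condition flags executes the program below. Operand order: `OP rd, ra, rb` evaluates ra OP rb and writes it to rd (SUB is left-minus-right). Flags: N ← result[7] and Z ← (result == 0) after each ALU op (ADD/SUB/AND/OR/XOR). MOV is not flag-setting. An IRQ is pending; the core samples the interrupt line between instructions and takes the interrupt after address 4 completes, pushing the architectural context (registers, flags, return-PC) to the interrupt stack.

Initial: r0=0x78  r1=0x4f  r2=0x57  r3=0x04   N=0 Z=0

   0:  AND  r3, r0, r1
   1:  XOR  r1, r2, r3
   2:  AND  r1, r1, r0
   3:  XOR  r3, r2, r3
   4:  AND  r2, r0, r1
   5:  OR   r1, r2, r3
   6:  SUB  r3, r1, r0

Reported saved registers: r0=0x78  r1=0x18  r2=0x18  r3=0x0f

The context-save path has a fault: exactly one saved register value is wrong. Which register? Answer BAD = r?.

BAD = r3

after  0: r0=0x78 r1=0x4f r2=0x57 r3=0x48  N=0 Z=0
after  1: r0=0x78 r1=0x1f r2=0x57 r3=0x48  N=0 Z=0
after  2: r0=0x78 r1=0x18 r2=0x57 r3=0x48  N=0 Z=0
after  3: r0=0x78 r1=0x18 r2=0x57 r3=0x1f  N=0 Z=0
after  4: r0=0x78 r1=0x18 r2=0x18 r3=0x1f  N=0 Z=0
-- IRQ taken; context saved, return-PC = 5 --
mismatch: r3: reported 0x0f vs actual 0x1f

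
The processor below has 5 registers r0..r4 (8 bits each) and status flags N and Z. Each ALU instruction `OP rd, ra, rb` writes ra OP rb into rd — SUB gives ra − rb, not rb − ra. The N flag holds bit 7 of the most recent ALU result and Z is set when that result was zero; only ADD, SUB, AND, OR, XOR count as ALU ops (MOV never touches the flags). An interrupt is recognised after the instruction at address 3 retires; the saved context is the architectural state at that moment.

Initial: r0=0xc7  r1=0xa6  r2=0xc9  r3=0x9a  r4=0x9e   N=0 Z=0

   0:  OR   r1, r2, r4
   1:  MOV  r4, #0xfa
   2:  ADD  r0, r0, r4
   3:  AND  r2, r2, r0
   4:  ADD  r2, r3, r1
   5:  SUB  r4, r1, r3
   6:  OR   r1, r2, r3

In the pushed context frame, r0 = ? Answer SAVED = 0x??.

SAVED = 0xc1

after  0: r0=0xc7 r1=0xdf r2=0xc9 r3=0x9a r4=0x9e  N=1 Z=0
after  1: r0=0xc7 r1=0xdf r2=0xc9 r3=0x9a r4=0xfa  N=1 Z=0
after  2: r0=0xc1 r1=0xdf r2=0xc9 r3=0x9a r4=0xfa  N=1 Z=0
after  3: r0=0xc1 r1=0xdf r2=0xc1 r3=0x9a r4=0xfa  N=1 Z=0
-- IRQ taken; context saved, return-PC = 4 --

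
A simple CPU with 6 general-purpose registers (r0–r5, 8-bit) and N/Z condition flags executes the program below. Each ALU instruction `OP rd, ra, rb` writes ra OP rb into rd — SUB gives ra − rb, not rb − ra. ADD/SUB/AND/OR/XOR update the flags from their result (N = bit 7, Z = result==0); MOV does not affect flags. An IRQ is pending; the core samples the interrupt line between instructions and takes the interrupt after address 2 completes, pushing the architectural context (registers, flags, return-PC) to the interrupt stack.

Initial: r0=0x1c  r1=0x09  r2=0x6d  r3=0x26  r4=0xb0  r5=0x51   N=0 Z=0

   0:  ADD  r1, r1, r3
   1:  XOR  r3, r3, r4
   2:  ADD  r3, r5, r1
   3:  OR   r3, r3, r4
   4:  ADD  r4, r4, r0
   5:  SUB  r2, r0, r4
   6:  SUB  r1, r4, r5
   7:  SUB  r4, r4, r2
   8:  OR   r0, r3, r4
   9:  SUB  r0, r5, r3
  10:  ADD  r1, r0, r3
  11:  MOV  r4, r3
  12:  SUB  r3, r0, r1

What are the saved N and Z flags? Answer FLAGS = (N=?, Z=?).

FLAGS = (N=1, Z=0)

after  0: r0=0x1c r1=0x2f r2=0x6d r3=0x26 r4=0xb0 r5=0x51  N=0 Z=0
after  1: r0=0x1c r1=0x2f r2=0x6d r3=0x96 r4=0xb0 r5=0x51  N=1 Z=0
after  2: r0=0x1c r1=0x2f r2=0x6d r3=0x80 r4=0xb0 r5=0x51  N=1 Z=0
-- IRQ taken; context saved, return-PC = 3 --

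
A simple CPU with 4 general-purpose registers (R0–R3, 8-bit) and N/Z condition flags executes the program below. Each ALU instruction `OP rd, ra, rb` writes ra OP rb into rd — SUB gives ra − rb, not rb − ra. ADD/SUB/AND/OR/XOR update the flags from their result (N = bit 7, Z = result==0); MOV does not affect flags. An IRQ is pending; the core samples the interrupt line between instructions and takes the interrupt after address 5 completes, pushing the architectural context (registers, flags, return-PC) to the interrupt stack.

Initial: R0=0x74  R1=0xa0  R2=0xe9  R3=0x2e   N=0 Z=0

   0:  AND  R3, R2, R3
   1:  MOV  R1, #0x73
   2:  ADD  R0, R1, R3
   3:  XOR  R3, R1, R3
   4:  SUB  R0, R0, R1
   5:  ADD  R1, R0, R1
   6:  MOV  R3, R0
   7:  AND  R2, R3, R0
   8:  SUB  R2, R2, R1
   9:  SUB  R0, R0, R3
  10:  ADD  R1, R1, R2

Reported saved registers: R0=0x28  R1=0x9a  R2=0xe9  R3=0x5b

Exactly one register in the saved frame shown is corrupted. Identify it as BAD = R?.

after  0: R0=0x74 R1=0xa0 R2=0xe9 R3=0x28  N=0 Z=0
after  1: R0=0x74 R1=0x73 R2=0xe9 R3=0x28  N=0 Z=0
after  2: R0=0x9b R1=0x73 R2=0xe9 R3=0x28  N=1 Z=0
after  3: R0=0x9b R1=0x73 R2=0xe9 R3=0x5b  N=0 Z=0
after  4: R0=0x28 R1=0x73 R2=0xe9 R3=0x5b  N=0 Z=0
after  5: R0=0x28 R1=0x9b R2=0xe9 R3=0x5b  N=1 Z=0
-- IRQ taken; context saved, return-PC = 6 --
mismatch: R1: reported 0x9a vs actual 0x9b

BAD = R1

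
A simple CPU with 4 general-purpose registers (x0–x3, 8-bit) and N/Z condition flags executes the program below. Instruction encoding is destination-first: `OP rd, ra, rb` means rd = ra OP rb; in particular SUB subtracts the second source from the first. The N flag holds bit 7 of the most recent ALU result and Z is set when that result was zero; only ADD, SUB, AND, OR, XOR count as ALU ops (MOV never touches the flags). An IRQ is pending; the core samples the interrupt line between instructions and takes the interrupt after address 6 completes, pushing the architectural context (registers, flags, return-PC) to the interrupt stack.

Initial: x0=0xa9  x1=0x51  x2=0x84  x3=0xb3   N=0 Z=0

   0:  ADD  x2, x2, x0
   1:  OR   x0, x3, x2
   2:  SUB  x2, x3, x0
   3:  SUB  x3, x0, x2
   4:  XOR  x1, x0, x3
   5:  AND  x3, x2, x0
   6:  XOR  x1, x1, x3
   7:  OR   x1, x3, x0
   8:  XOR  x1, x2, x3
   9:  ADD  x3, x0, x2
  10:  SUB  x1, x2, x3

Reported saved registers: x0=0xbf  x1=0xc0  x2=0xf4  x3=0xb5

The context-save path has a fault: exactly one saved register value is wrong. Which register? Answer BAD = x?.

BAD = x3

after  0: x0=0xa9 x1=0x51 x2=0x2d x3=0xb3  N=0 Z=0
after  1: x0=0xbf x1=0x51 x2=0x2d x3=0xb3  N=1 Z=0
after  2: x0=0xbf x1=0x51 x2=0xf4 x3=0xb3  N=1 Z=0
after  3: x0=0xbf x1=0x51 x2=0xf4 x3=0xcb  N=1 Z=0
after  4: x0=0xbf x1=0x74 x2=0xf4 x3=0xcb  N=0 Z=0
after  5: x0=0xbf x1=0x74 x2=0xf4 x3=0xb4  N=1 Z=0
after  6: x0=0xbf x1=0xc0 x2=0xf4 x3=0xb4  N=1 Z=0
-- IRQ taken; context saved, return-PC = 7 --
mismatch: x3: reported 0xb5 vs actual 0xb4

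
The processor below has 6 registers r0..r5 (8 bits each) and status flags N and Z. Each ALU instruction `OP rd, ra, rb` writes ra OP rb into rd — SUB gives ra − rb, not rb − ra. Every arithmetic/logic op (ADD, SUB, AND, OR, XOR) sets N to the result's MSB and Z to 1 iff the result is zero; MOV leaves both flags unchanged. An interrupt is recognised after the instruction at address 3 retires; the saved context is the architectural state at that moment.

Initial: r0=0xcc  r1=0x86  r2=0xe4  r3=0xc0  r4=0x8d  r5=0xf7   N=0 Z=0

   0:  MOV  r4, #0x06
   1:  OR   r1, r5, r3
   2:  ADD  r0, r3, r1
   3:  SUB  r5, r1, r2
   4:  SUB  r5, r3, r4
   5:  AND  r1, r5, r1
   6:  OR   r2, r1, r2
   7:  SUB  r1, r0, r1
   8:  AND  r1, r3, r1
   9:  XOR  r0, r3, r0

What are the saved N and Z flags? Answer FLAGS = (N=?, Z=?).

FLAGS = (N=0, Z=0)

after  0: r0=0xcc r1=0x86 r2=0xe4 r3=0xc0 r4=0x06 r5=0xf7  N=0 Z=0
after  1: r0=0xcc r1=0xf7 r2=0xe4 r3=0xc0 r4=0x06 r5=0xf7  N=1 Z=0
after  2: r0=0xb7 r1=0xf7 r2=0xe4 r3=0xc0 r4=0x06 r5=0xf7  N=1 Z=0
after  3: r0=0xb7 r1=0xf7 r2=0xe4 r3=0xc0 r4=0x06 r5=0x13  N=0 Z=0
-- IRQ taken; context saved, return-PC = 4 --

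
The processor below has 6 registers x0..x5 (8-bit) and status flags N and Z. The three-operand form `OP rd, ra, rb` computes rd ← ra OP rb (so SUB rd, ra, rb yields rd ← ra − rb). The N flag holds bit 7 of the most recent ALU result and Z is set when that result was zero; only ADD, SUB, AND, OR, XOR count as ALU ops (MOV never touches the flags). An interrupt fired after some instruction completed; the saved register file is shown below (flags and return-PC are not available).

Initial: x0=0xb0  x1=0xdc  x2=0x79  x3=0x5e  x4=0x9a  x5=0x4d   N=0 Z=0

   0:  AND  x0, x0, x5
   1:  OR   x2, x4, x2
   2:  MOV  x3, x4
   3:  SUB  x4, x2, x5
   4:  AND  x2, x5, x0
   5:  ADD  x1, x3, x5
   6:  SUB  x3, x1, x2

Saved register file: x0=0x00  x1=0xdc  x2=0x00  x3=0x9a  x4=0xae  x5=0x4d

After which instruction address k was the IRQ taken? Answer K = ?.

K = 4

after  0: x0=0x00 x1=0xdc x2=0x79 x3=0x5e x4=0x9a x5=0x4d  N=0 Z=1
after  1: x0=0x00 x1=0xdc x2=0xfb x3=0x5e x4=0x9a x5=0x4d  N=1 Z=0
after  2: x0=0x00 x1=0xdc x2=0xfb x3=0x9a x4=0x9a x5=0x4d  N=1 Z=0
after  3: x0=0x00 x1=0xdc x2=0xfb x3=0x9a x4=0xae x5=0x4d  N=1 Z=0
after  4: x0=0x00 x1=0xdc x2=0x00 x3=0x9a x4=0xae x5=0x4d  N=0 Z=1
-- IRQ taken; context saved, return-PC = 5 --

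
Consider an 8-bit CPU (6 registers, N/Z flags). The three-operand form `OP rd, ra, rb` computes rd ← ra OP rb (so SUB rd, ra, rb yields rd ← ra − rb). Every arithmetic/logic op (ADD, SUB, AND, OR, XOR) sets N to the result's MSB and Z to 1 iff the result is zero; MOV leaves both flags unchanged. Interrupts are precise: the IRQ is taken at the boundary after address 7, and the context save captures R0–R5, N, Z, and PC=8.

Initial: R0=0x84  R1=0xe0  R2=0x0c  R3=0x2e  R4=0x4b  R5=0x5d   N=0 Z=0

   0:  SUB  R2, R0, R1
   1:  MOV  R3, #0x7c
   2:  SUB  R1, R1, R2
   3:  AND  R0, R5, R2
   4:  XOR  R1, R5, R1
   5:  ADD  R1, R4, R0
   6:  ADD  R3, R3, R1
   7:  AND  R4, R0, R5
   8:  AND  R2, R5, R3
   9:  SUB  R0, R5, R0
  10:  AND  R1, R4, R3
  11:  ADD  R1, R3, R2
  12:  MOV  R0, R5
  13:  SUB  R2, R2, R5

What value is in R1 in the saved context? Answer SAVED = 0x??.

after  0: R0=0x84 R1=0xe0 R2=0xa4 R3=0x2e R4=0x4b R5=0x5d  N=1 Z=0
after  1: R0=0x84 R1=0xe0 R2=0xa4 R3=0x7c R4=0x4b R5=0x5d  N=1 Z=0
after  2: R0=0x84 R1=0x3c R2=0xa4 R3=0x7c R4=0x4b R5=0x5d  N=0 Z=0
after  3: R0=0x04 R1=0x3c R2=0xa4 R3=0x7c R4=0x4b R5=0x5d  N=0 Z=0
after  4: R0=0x04 R1=0x61 R2=0xa4 R3=0x7c R4=0x4b R5=0x5d  N=0 Z=0
after  5: R0=0x04 R1=0x4f R2=0xa4 R3=0x7c R4=0x4b R5=0x5d  N=0 Z=0
after  6: R0=0x04 R1=0x4f R2=0xa4 R3=0xcb R4=0x4b R5=0x5d  N=1 Z=0
after  7: R0=0x04 R1=0x4f R2=0xa4 R3=0xcb R4=0x04 R5=0x5d  N=0 Z=0
-- IRQ taken; context saved, return-PC = 8 --

SAVED = 0x4f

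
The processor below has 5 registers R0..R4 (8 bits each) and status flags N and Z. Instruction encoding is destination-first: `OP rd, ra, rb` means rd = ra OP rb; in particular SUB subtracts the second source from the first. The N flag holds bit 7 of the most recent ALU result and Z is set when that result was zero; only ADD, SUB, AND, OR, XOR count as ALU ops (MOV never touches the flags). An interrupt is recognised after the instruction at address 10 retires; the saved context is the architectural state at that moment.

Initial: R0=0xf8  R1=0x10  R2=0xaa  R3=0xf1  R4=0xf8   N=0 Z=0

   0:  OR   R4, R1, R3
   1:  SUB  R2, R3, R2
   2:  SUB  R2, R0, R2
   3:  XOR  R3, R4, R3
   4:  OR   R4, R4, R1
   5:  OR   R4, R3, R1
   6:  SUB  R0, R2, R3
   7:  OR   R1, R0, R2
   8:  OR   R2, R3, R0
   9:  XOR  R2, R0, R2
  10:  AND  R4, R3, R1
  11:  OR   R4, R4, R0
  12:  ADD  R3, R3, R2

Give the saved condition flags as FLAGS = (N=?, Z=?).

after  0: R0=0xf8 R1=0x10 R2=0xaa R3=0xf1 R4=0xf1  N=1 Z=0
after  1: R0=0xf8 R1=0x10 R2=0x47 R3=0xf1 R4=0xf1  N=0 Z=0
after  2: R0=0xf8 R1=0x10 R2=0xb1 R3=0xf1 R4=0xf1  N=1 Z=0
after  3: R0=0xf8 R1=0x10 R2=0xb1 R3=0x00 R4=0xf1  N=0 Z=1
after  4: R0=0xf8 R1=0x10 R2=0xb1 R3=0x00 R4=0xf1  N=1 Z=0
after  5: R0=0xf8 R1=0x10 R2=0xb1 R3=0x00 R4=0x10  N=0 Z=0
after  6: R0=0xb1 R1=0x10 R2=0xb1 R3=0x00 R4=0x10  N=1 Z=0
after  7: R0=0xb1 R1=0xb1 R2=0xb1 R3=0x00 R4=0x10  N=1 Z=0
after  8: R0=0xb1 R1=0xb1 R2=0xb1 R3=0x00 R4=0x10  N=1 Z=0
after  9: R0=0xb1 R1=0xb1 R2=0x00 R3=0x00 R4=0x10  N=0 Z=1
after 10: R0=0xb1 R1=0xb1 R2=0x00 R3=0x00 R4=0x00  N=0 Z=1
-- IRQ taken; context saved, return-PC = 11 --

FLAGS = (N=0, Z=1)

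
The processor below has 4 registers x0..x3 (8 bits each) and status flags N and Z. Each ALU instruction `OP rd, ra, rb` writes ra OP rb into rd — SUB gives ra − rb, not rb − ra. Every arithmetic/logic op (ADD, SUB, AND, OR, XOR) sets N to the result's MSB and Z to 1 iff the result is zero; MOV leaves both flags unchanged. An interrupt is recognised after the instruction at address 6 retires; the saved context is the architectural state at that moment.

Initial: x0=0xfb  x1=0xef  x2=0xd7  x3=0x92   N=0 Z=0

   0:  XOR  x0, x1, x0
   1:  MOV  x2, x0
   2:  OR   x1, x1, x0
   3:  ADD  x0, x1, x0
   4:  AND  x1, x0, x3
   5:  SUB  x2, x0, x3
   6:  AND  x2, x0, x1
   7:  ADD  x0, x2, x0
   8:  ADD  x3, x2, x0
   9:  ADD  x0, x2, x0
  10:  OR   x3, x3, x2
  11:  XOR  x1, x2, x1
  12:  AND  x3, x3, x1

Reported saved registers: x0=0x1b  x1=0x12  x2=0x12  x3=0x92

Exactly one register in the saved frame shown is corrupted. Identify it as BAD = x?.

BAD = x0

after  0: x0=0x14 x1=0xef x2=0xd7 x3=0x92  N=0 Z=0
after  1: x0=0x14 x1=0xef x2=0x14 x3=0x92  N=0 Z=0
after  2: x0=0x14 x1=0xff x2=0x14 x3=0x92  N=1 Z=0
after  3: x0=0x13 x1=0xff x2=0x14 x3=0x92  N=0 Z=0
after  4: x0=0x13 x1=0x12 x2=0x14 x3=0x92  N=0 Z=0
after  5: x0=0x13 x1=0x12 x2=0x81 x3=0x92  N=1 Z=0
after  6: x0=0x13 x1=0x12 x2=0x12 x3=0x92  N=0 Z=0
-- IRQ taken; context saved, return-PC = 7 --
mismatch: x0: reported 0x1b vs actual 0x13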